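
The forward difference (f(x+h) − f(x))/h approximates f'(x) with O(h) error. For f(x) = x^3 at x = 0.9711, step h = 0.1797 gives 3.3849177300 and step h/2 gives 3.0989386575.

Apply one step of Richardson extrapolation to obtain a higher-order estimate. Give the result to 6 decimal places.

2.812960

r = 1, so 2^r = 2.
Weighted: 6.1978773150 − 3.3849177300 = 2.8129595850
Denominator 2 − 1 = 1.
R = 2.8129595850/1 = 2.8129595850
Correction |R − A(h/2)| = 2.860e-01; gap |A(h/2) − A(h)| = 2.860e-01.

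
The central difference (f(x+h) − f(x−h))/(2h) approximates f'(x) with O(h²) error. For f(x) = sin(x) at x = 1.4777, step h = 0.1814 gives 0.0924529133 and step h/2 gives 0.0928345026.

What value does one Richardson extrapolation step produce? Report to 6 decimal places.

0.092962

Error is O(h^2); halving h shrinks it by 2^2 = 4.
Weighted: 0.3713380104 − 0.0924529133 = 0.2788850971
Denominator 4 − 1 = 3.
Extrapolated: 0.2788850971 / 3 = 0.0929616990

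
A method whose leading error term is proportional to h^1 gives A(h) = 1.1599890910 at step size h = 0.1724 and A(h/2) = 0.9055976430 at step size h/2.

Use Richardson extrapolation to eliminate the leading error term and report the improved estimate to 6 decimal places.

0.651206

Leading term ∝ h^1; use weight 2 = 2^1.
2×0.9055976430 − 1.1599890910 = 0.6512061950
Divide by 2^1 − 1 = 1.
Result: 0.6512061950
Gap between inputs: 2.544e-01; correction applied: −0.2543914480.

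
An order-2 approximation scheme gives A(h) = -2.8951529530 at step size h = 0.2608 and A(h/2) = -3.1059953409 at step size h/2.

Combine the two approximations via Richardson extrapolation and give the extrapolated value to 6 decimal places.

-3.176276

With r = 2 the leading error scales as h^2, so the weight is 2^2 = 4.
4·(-3.1059953409) − (-2.8951529530) = -9.5288284106
Denominator 4 − 1 = 3.
(-9.5288284106) ÷ 3 = -3.1762761369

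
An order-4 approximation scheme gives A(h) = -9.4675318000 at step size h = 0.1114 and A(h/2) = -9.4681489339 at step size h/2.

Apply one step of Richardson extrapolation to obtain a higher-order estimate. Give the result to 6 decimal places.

-9.468190

r = 4: numerator weight 16, denominator 15.
16×(-9.4681489339) = -151.4903829424; (-151.4903829424) − (-9.4675318000) = -142.0228511424
Extrapolated: (-142.0228511424) / 15 = -9.4681900762
Correction |R − A(h/2)| = 4.114e-05; gap |A(h/2) − A(h)| = 6.171e-04.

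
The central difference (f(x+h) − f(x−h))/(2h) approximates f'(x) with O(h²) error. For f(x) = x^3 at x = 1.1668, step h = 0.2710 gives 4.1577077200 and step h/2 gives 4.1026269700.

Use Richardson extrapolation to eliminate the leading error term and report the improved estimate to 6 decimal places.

Error is O(h^2); halving h shrinks it by 2^2 = 4.
2^2×A(h/2) = 16.4105078800; minus A(h) gives 12.2528001600.
Denominator 4 − 1 = 3.
Extrapolated: 12.2528001600 / 3 = 4.0842667200
Gap between inputs: 5.508e-02; correction applied: −0.0183602500.

4.084267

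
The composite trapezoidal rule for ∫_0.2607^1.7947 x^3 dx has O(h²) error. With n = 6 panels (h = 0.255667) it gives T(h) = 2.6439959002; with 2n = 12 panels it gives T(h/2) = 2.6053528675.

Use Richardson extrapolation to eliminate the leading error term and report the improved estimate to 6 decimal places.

2.592472

r = 2: numerator weight 4, denominator 3.
A(h/2) − A(h) = 2.6053528675 − 2.6439959002 = -0.0386430327
Correction (A(h/2) − A(h))/(4 − 1) = (-0.0386430327)/3 = -0.0128810109
R = 2.6053528675 − 0.0128810109 = 2.5924718566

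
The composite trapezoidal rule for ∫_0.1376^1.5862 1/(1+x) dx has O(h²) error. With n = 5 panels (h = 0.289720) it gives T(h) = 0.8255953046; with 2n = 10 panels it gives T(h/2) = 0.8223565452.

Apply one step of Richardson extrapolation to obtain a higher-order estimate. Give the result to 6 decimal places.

Error is O(h^2); halving h shrinks it by 2^2 = 4.
A(h/2) − A(h) = 0.8223565452 − 0.8255953046 = -0.0032387594
Correction (A(h/2) − A(h))/(4 − 1) = (-0.0032387594)/3 = -0.0010795865
R = 0.8223565452 − 0.0010795865 = 0.8212769587
Shift from A(h/2): −0.0010795865.

0.821277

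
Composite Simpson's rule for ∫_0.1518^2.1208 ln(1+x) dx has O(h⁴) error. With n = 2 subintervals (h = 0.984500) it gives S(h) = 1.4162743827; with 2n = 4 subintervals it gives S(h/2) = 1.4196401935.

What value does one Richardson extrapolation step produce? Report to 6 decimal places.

1.419865

r = 4, so 2^r = 16.
Top: 16(1.4196401935) − (1.4162743827) = 21.2979687133
Extrapolated: 21.2979687133 / 15 = 1.4198645809
Gap between inputs: 3.366e-03; correction applied: +0.0002243874.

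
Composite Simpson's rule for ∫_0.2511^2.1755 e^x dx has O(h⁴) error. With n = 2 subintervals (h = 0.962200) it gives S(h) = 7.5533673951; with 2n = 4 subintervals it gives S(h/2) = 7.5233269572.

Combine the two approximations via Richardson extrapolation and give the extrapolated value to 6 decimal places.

The method has order 4: 2^4 = 16.
16·7.5233269572 = 120.3732313152; subtract 7.5533673951 → 112.8198639201
Denominator 16 − 1 = 15.
R = 112.8198639201/15 = 7.5213242613

7.521324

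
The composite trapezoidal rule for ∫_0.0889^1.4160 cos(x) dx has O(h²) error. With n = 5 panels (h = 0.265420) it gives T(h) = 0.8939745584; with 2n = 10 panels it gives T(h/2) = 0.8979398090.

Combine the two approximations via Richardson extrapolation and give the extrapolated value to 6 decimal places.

The method has order 2: 2^2 = 4.
2^2*A(h/2) = 3.5917592360; minus A(h) gives 2.6977846776.
Divide by 2^2 − 1 = 3.
Extrapolated: 2.6977846776 / 3 = 0.8992615592

0.899262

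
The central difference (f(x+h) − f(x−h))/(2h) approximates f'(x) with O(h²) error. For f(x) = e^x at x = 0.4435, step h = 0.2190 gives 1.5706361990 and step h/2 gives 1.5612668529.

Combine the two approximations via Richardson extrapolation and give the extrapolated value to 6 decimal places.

Error is O(h^2); halving h shrinks it by 2^2 = 4.
4*1.5612668529 = 6.2450674116; subtract 1.5706361990 → 4.6744312126
Extrapolated: 4.6744312126 / 3 = 1.5581437375

1.558144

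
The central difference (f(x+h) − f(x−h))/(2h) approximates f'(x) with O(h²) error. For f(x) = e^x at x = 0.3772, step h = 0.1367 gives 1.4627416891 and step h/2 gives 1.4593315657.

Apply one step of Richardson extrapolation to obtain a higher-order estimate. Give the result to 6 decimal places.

Leading term ∝ h^2; use weight 4 = 2^2.
2^2 × A(h/2) = 5.8373262628; minus A(h) gives 4.3745845737.
R = 4.3745845737/3 = 1.4581948579

1.458195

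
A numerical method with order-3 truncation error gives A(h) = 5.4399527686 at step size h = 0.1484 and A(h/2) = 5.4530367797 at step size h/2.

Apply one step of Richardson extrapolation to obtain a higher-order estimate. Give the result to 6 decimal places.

5.454906

Method order is 3; weight 2^3 = 8.
8 × 5.4530367797 − 5.4399527686 = 38.1843414690
Divide by 2^3 − 1 = 7.
R = 38.1843414690/7 = 5.4549059241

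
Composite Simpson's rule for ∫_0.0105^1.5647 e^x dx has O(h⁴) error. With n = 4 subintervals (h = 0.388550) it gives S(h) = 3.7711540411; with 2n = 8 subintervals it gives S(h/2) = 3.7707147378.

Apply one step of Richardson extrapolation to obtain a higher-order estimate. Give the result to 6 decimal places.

The method has order 4: 2^4 = 16.
2^4·A(h/2) = 60.3314358048; minus A(h) gives 56.5602817637.
Extrapolated: 56.5602817637 / 15 = 3.7706854509

3.770685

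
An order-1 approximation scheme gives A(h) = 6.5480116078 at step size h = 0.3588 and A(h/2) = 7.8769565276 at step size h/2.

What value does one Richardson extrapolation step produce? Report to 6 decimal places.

Method order is 1; weight 2^1 = 2.
A(h/2) − A(h) = 7.8769565276 − 6.5480116078 = 1.3289449198
Correction (A(h/2) − A(h))/(2 − 1) = 1.3289449198/1 = 1.3289449198
R = A(h/2) + (A(h/2) − A(h))/1 = 7.8769565276 + 1.3289449198 = 9.2059014474
Gap between inputs: 1.329e+00; correction applied: +1.3289449198.

9.205901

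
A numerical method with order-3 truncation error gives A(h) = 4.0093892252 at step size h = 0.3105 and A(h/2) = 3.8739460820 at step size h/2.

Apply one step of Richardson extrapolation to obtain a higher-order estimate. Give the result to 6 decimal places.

Leading term ∝ h^3; use weight 8 = 2^3.
Weighted: 30.9915686560 − 4.0093892252 = 26.9821794308
(8×3.8739460820 − 4.0093892252)/(8 − 1) = 3.8545970615
Correction |R − A(h/2)| = 1.935e-02; gap |A(h/2) − A(h)| = 1.354e-01.

3.854597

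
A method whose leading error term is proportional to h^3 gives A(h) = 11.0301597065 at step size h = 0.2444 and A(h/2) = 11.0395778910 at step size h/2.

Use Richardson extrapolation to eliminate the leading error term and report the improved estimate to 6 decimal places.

11.040923

The method has order 3: 2^3 = 8.
Weighted: 88.3166231280 − 11.0301597065 = 77.2864634215
Divide by 2^3 − 1 = 7.
Result: 11.0409233459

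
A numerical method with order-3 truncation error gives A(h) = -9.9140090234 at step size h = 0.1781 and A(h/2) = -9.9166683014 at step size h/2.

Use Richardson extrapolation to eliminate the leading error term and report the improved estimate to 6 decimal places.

Order 3 gives 2^r = 8 and 2^r − 1 = 7.
8×(-9.9166683014) = -79.3333464112; subtract (-9.9140090234) → -69.4193373878
Denominator 8 − 1 = 7.
(8×(-9.9166683014) − (-9.9140090234))/(8 − 1) = -9.9170481983

-9.917048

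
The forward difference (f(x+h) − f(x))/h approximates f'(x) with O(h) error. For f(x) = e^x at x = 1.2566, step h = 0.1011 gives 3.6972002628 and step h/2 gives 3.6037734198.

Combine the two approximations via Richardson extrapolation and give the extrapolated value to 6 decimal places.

r = 1: numerator weight 2, denominator 1.
Difference of the inputs: 3.6037734198 − 3.6972002628 = -0.0934268430
Correction (A(h/2) − A(h))/(2 − 1) = (-0.0934268430)/1 = -0.0934268430
R = A(h/2) + (A(h/2) − A(h))/1 = 3.6037734198 − 0.0934268430 = 3.5103465768

3.510347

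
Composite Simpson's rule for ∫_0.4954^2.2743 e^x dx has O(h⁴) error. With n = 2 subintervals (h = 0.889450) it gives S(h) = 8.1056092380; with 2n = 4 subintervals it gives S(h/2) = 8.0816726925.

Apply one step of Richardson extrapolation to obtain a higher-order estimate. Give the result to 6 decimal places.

8.080077

Error is O(h^4); halving h shrinks it by 2^4 = 16.
Weighted: 129.3067630800 − 8.1056092380 = 121.2011538420
Denominator 16 − 1 = 15.
(16 × 8.0816726925 − 8.1056092380)/(16 − 1) = 8.0800769228
Shift from A(h/2): −0.0015957697.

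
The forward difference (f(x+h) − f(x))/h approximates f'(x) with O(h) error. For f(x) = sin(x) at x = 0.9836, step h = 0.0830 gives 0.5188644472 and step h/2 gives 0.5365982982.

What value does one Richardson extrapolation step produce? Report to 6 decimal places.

0.554332

r = 1: numerator weight 2, denominator 1.
A(h/2) − A(h) = 0.5365982982 − 0.5188644472 = 0.0177338510
Correction (A(h/2) − A(h))/(2 − 1) = 0.0177338510/1 = 0.0177338510
R = A(h/2) + (A(h/2) − A(h))/1 = 0.5365982982 + 0.0177338510 = 0.5543321492
Shift from A(h/2): +0.0177338510.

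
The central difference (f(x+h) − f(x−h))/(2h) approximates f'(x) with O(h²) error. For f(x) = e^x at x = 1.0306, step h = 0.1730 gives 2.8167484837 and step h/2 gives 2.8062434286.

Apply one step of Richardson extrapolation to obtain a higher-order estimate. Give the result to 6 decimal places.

2.802742

r = 2: numerator weight 4, denominator 3.
4 × 2.8062434286 = 11.2249737144; subtract 2.8167484837 → 8.4082252307
Extrapolated: 8.4082252307 / 3 = 2.8027417436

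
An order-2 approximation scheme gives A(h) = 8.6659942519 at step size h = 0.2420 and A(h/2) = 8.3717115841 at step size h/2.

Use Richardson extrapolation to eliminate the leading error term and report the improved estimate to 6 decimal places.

Leading term ∝ h^2; use weight 4 = 2^2.
Numerator 4 × A(h/2) − A(h) = 4 × 8.3717115841 − 8.6659942519 = 24.8208520845
R = 24.8208520845/3 = 8.2736173615
Gap between inputs: 2.943e-01; correction applied: −0.0980942226.

8.273617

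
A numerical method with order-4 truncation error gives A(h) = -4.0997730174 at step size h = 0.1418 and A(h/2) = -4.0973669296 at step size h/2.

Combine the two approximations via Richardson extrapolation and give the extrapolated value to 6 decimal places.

-4.097207

r = 4, so 2^r = 16.
Top: 16(-4.0973669296) − (-4.0997730174) = -61.4580978562
(-61.4580978562) ÷ 15 = -4.0972065237
Correction |R − A(h/2)| = 1.604e-04; gap |A(h/2) − A(h)| = 2.406e-03.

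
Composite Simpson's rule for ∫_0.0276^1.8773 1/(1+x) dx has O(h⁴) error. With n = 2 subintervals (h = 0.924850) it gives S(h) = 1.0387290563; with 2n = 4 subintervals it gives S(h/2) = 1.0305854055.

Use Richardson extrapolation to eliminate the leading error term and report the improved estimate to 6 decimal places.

1.030042

Error is O(h^4); halving h shrinks it by 2^4 = 16.
Weighted: 16.4893664880 − 1.0387290563 = 15.4506374317
R = 15.4506374317/15 = 1.0300424954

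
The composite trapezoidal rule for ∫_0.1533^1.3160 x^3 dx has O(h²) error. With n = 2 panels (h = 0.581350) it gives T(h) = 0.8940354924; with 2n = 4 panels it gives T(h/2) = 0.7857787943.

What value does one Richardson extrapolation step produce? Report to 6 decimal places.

r = 2, so 2^r = 4.
Numerator 4 × A(h/2) − A(h) = 4 × 0.7857787943 − 0.8940354924 = 2.2490796848
Divide by 2^2 − 1 = 3.
(4 × 0.7857787943 − 0.8940354924)/(4 − 1) = 0.7496932283
Correction |R − A(h/2)| = 3.609e-02; gap |A(h/2) − A(h)| = 1.083e-01.

0.749693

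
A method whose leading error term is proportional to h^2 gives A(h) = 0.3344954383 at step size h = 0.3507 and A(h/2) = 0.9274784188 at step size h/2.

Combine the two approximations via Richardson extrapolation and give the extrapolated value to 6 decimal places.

The method has order 2: 2^2 = 4.
Difference of the inputs: 0.9274784188 − 0.3344954383 = 0.5929829805
Divide by 2^2 − 1 = 3: 0.5929829805/3 = 0.1976609935
R = A(h/2) + (A(h/2) − A(h))/3 = 0.9274784188 + 0.1976609935 = 1.1251394123
Correction |R − A(h/2)| = 1.977e-01; gap |A(h/2) − A(h)| = 5.930e-01.

1.125139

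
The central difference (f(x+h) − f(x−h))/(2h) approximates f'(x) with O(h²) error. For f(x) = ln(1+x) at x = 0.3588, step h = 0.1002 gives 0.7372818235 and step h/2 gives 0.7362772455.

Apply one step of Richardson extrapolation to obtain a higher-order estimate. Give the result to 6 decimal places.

0.735942

r = 2: numerator weight 4, denominator 3.
A(h/2) − A(h) = 0.7362772455 − 0.7372818235 = -0.0010045780
Correction (A(h/2) − A(h))/(4 − 1) = (-0.0010045780)/3 = -0.0003348593
R = 0.7362772455 − 0.0003348593 = 0.7359423862
Correction |R − A(h/2)| = 3.349e-04; gap |A(h/2) − A(h)| = 1.005e-03.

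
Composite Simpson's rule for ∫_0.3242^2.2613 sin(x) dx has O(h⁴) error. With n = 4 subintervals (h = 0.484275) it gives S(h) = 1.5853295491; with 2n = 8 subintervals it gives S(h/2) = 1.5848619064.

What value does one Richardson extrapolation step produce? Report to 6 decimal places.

1.584831

Method order is 4; weight 2^4 = 16.
16·1.5848619064 = 25.3577905024; 25.3577905024 − 1.5853295491 = 23.7724609533
R = 23.7724609533/15 = 1.5848307302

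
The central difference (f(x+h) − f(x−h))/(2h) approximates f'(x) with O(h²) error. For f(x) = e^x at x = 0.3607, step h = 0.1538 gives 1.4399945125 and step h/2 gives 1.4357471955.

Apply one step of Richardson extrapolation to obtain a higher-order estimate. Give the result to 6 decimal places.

1.434331

r = 2, so 2^r = 4.
4*1.4357471955 = 5.7429887820; 5.7429887820 − 1.4399945125 = 4.3029942695
Denominator 4 − 1 = 3.
4.3029942695 ÷ 3 = 1.4343314232
Shift from A(h/2): −0.0014157723.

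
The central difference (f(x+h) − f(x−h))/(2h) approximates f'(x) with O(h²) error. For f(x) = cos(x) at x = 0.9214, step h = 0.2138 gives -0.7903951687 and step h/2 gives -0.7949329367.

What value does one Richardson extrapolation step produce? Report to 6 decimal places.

With r = 2 the leading error scales as h^2, so the weight is 2^2 = 4.
4×(-0.7949329367) = -3.1797317468; subtract (-0.7903951687) → -2.3893365781
(-2.3893365781) ÷ 3 = -0.7964455260
Shift from A(h/2): −0.0015125893.

-0.796446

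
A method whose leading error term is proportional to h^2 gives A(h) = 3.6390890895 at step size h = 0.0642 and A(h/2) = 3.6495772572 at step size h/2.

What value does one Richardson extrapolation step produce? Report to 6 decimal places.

3.653073

r = 2: numerator weight 4, denominator 3.
Difference of the inputs: 3.6495772572 − 3.6390890895 = 0.0104881677
Divide by 2^2 − 1 = 3: 0.0104881677/3 = 0.0034960559
R = A(h/2) + (A(h/2) − A(h))/3 = 3.6495772572 + 0.0034960559 = 3.6530733131
Shift from A(h/2): +0.0034960559.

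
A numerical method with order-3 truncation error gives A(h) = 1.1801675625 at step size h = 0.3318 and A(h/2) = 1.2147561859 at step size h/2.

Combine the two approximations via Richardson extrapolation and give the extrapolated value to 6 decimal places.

r = 3: numerator weight 8, denominator 7.
8 × 1.2147561859 − 1.1801675625 = 8.5378819247
(8 × 1.2147561859 − 1.1801675625)/(8 − 1) = 1.2196974178
Correction |R − A(h/2)| = 4.941e-03; gap |A(h/2) − A(h)| = 3.459e-02.

1.219697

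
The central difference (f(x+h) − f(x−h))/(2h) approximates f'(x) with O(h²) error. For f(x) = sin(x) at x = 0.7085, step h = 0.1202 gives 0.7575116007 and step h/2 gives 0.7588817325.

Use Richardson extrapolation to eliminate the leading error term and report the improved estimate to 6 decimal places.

0.759338

r = 2, so 2^r = 4.
Weighted: 3.0355269300 − 0.7575116007 = 2.2780153293
Divide by 2^2 − 1 = 3.
(4×0.7588817325 − 0.7575116007)/(4 − 1) = 0.7593384431
Correction |R − A(h/2)| = 4.567e-04; gap |A(h/2) − A(h)| = 1.370e-03.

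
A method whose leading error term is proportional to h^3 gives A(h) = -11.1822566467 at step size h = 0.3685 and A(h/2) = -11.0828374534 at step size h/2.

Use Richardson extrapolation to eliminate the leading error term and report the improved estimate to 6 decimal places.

With r = 3 the leading error scales as h^3, so the weight is 2^3 = 8.
Weighted: (-88.6626996272) − (-11.1822566467) = -77.4804429805
Denominator 8 − 1 = 7.
(8*(-11.0828374534) − (-11.1822566467))/(8 − 1) = -11.0686347115
Gap between inputs: 9.942e-02; correction applied: +0.0142027419.

-11.068635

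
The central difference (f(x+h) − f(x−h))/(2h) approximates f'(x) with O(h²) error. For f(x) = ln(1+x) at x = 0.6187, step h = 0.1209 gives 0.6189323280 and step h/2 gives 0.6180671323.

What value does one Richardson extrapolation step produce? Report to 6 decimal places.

Order 2 gives 2^r = 4 and 2^r − 1 = 3.
4 × 0.6180671323 − 0.6189323280 = 1.8533362012
Denominator 4 − 1 = 3.
Result: 0.6177787337
Correction |R − A(h/2)| = 2.884e-04; gap |A(h/2) − A(h)| = 8.652e-04.

0.617779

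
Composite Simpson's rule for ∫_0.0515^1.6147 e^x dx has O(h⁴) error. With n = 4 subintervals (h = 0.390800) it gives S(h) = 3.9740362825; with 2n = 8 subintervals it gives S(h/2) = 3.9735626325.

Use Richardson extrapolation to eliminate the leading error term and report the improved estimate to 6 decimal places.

Leading term ∝ h^4; use weight 16 = 2^4.
Numerator 16 × A(h/2) − A(h) = 16 × 3.9735626325 − 3.9740362825 = 59.6029658375
Denominator 16 − 1 = 15.
Result: 3.9735310558
Shift from A(h/2): −0.0000315767.

3.973531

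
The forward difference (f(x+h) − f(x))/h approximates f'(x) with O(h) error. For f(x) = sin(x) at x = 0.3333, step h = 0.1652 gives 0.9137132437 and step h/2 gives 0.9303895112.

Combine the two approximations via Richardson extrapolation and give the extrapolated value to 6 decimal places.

Order 1 gives 2^r = 2 and 2^r − 1 = 1.
Numerator 2×A(h/2) − A(h) = 2×0.9303895112 − 0.9137132437 = 0.9470657787
Divide by 2^1 − 1 = 1.
Result: 0.9470657787

0.947066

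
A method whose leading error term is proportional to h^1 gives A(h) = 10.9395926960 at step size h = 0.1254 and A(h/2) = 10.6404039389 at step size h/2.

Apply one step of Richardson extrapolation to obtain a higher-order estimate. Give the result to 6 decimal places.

10.341215

Leading term ∝ h^1; use weight 2 = 2^1.
2*10.6404039389 − 10.9395926960 = 10.3412151818
Extrapolated: 10.3412151818 / 1 = 10.3412151818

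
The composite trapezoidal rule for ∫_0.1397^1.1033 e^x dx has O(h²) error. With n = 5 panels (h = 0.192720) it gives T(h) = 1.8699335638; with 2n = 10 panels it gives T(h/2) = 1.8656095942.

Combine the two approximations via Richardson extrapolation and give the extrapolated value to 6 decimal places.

Method order is 2; weight 2^2 = 4.
4·1.8656095942 = 7.4624383768; subtract 1.8699335638 → 5.5925048130
Denominator 4 − 1 = 3.
R = 5.5925048130/3 = 1.8641682710
Correction |R − A(h/2)| = 1.441e-03; gap |A(h/2) − A(h)| = 4.324e-03.

1.864168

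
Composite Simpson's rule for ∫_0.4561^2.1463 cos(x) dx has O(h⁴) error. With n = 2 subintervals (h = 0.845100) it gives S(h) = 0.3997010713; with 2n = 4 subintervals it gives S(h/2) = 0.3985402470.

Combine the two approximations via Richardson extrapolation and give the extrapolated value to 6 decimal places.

r = 4: numerator weight 16, denominator 15.
2^4 × A(h/2) = 6.3766439520; minus A(h) gives 5.9769428807.
Divide by 2^4 − 1 = 15.
Extrapolated: 5.9769428807 / 15 = 0.3984628587
Shift from A(h/2): −0.0000773883.

0.398463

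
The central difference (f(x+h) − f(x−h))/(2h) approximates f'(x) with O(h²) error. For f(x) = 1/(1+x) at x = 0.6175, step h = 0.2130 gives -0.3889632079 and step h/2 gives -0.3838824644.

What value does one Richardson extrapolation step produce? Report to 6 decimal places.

-0.382189

Leading term ∝ h^2; use weight 4 = 2^2.
Top: 4(-0.3838824644) − (-0.3889632079) = -1.1465666497
Denominator 4 − 1 = 3.
Result: -0.3821888832
Gap between inputs: 5.081e-03; correction applied: +0.0016935812.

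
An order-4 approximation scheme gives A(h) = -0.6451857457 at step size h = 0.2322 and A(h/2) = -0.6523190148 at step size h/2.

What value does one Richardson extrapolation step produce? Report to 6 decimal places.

-0.652795

The method has order 4: 2^4 = 16.
16×(-0.6523190148) = -10.4371042368; (-10.4371042368) − (-0.6451857457) = -9.7919184911
Divide by 2^4 − 1 = 15.
Extrapolated: (-9.7919184911) / 15 = -0.6527945661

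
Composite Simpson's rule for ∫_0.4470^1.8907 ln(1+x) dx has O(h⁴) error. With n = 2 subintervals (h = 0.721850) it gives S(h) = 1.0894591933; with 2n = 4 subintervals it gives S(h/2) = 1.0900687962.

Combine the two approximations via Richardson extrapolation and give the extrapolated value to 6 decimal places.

1.090109

The method has order 4: 2^4 = 16.
2^4·A(h/2) = 17.4411007392; minus A(h) gives 16.3516415459.
(16·1.0900687962 − 1.0894591933)/(16 − 1) = 1.0901094364
Shift from A(h/2): +0.0000406402.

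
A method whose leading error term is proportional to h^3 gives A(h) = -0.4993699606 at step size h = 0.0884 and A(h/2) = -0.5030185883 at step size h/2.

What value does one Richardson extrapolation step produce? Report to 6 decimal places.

-0.503540

Error is O(h^3); halving h shrinks it by 2^3 = 8.
2^3×A(h/2) = -4.0241487064; minus A(h) gives -3.5247787458.
(8×(-0.5030185883) − (-0.4993699606))/(8 − 1) = -0.5035398208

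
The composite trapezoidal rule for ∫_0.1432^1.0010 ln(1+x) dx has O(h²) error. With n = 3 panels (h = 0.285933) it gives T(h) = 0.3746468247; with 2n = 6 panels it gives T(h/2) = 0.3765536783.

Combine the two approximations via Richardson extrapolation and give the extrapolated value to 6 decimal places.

The method has order 2: 2^2 = 4.
Weighted: 1.5062147132 − 0.3746468247 = 1.1315678885
Divide by 2^2 − 1 = 3.
R = 1.1315678885/3 = 0.3771892962

0.377189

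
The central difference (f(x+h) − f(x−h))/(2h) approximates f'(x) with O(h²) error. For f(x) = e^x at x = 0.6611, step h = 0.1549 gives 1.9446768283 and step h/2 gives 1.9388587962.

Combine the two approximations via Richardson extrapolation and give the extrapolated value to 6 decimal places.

r = 2, so 2^r = 4.
4 × 1.9388587962 − 1.9446768283 = 5.8107583565
Divide by 2^2 − 1 = 3.
5.8107583565 ÷ 3 = 1.9369194522
Correction |R − A(h/2)| = 1.939e-03; gap |A(h/2) − A(h)| = 5.818e-03.

1.936919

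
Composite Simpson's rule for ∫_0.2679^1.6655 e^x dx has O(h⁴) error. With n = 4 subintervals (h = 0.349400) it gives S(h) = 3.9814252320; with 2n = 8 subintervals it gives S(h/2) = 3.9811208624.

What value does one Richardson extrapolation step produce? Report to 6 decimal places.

3.981101

With r = 4 the leading error scales as h^4, so the weight is 2^4 = 16.
2^4*A(h/2) = 63.6979337984; minus A(h) gives 59.7165085664.
Divide by 2^4 − 1 = 15.
R = 59.7165085664/15 = 3.9811005711
Correction |R − A(h/2)| = 2.029e-05; gap |A(h/2) − A(h)| = 3.044e-04.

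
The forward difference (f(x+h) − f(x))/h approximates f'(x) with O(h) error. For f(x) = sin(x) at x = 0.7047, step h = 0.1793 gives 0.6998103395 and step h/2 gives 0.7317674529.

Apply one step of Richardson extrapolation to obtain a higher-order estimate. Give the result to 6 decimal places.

0.763725

Error is O(h^1); halving h shrinks it by 2^1 = 2.
2 × 0.7317674529 = 1.4635349058; 1.4635349058 − 0.6998103395 = 0.7637245663
Denominator 2 − 1 = 1.
So the Richardson estimate is 0.7637245663.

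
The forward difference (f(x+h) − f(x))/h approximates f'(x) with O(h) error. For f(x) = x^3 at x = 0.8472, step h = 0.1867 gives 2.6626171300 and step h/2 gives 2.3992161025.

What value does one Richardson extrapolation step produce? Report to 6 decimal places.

r = 1: numerator weight 2, denominator 1.
Top: 2(2.3992161025) − (2.6626171300) = 2.1358150750
Denominator 2 − 1 = 1.
R = 2.1358150750/1 = 2.1358150750

2.135815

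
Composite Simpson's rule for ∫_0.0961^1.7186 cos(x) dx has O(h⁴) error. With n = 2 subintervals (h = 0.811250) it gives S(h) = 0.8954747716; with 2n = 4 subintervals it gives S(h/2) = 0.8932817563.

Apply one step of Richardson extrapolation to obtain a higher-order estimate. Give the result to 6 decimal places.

0.893136

Error is O(h^4); halving h shrinks it by 2^4 = 16.
Top: 16(0.8932817563) − (0.8954747716) = 13.3970333292
13.3970333292 ÷ 15 = 0.8931355553
Correction |R − A(h/2)| = 1.462e-04; gap |A(h/2) − A(h)| = 2.193e-03.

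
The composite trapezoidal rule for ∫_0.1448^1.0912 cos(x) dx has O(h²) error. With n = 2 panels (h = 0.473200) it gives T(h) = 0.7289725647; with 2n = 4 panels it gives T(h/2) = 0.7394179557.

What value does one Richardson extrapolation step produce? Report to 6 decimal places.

Error is O(h^2); halving h shrinks it by 2^2 = 4.
Top: 4(0.7394179557) − (0.7289725647) = 2.2286992581
Divide by 2^2 − 1 = 3.
Extrapolated: 2.2286992581 / 3 = 0.7428997527

0.742900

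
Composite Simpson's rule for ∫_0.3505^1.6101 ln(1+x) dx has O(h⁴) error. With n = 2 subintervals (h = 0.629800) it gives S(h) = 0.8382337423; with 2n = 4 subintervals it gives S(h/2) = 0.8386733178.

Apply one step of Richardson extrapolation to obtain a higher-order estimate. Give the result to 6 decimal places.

0.838703

Error is O(h^4); halving h shrinks it by 2^4 = 16.
16×0.8386733178 − 0.8382337423 = 12.5805393425
Denominator 16 − 1 = 15.
Extrapolated: 12.5805393425 / 15 = 0.8387026228
Correction |R − A(h/2)| = 2.931e-05; gap |A(h/2) − A(h)| = 4.396e-04.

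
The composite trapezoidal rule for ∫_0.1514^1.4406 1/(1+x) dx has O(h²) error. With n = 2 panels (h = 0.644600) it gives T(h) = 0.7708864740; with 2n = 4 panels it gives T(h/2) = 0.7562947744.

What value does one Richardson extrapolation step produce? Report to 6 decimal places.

0.751431

Method order is 2; weight 2^2 = 4.
Difference of the inputs: 0.7562947744 − 0.7708864740 = -0.0145916996
Correction (A(h/2) − A(h))/(4 − 1) = (-0.0145916996)/3 = -0.0048638999
R = 0.7562947744 − 0.0048638999 = 0.7514308745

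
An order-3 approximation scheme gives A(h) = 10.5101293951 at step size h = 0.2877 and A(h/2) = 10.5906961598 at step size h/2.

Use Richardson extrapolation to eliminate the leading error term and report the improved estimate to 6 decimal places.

10.602206

Error is O(h^3); halving h shrinks it by 2^3 = 8.
8 × 10.5906961598 − 10.5101293951 = 74.2154398833
Denominator 8 − 1 = 7.
74.2154398833 ÷ 7 = 10.6022056976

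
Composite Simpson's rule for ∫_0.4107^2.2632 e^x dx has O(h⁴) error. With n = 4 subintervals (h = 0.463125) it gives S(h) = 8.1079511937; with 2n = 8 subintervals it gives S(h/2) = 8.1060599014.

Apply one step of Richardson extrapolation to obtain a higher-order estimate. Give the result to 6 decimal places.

r = 4: numerator weight 16, denominator 15.
Top: 16(8.1060599014) − (8.1079511937) = 121.5890072287
121.5890072287 ÷ 15 = 8.1059338152
Shift from A(h/2): −0.0001260862.

8.105934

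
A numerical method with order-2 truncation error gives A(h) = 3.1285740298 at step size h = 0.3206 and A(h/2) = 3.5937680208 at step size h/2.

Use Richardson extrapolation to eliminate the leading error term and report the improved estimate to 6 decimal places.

3.748833

r = 2, so 2^r = 4.
4·3.5937680208 = 14.3750720832; 14.3750720832 − 3.1285740298 = 11.2464980534
Denominator 4 − 1 = 3.
So the Richardson estimate is 3.7488326845.
Shift from A(h/2): +0.1550646637.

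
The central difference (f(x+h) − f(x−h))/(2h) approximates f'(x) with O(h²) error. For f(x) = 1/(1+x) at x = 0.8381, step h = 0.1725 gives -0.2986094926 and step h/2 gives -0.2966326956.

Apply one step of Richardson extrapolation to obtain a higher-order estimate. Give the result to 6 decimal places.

-0.295974

With r = 2 the leading error scales as h^2, so the weight is 2^2 = 4.
Difference of the inputs: -0.2966326956 − (-0.2986094926) = 0.0019767970
Divide by 2^2 − 1 = 3: 0.0019767970/3 = 0.0006589323
R = -0.2966326956 + 0.0006589323 = -0.2959737633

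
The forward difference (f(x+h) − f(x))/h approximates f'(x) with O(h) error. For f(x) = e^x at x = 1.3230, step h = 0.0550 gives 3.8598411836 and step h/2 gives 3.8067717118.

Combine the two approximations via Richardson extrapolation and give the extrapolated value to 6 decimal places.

r = 1: numerator weight 2, denominator 1.
Difference of the inputs: 3.8067717118 − 3.8598411836 = -0.0530694718
Divide by 2^1 − 1 = 1: (-0.0530694718)/1 = -0.0530694718
R = 3.8067717118 − 0.0530694718 = 3.7537022400
Shift from A(h/2): −0.0530694718.

3.753702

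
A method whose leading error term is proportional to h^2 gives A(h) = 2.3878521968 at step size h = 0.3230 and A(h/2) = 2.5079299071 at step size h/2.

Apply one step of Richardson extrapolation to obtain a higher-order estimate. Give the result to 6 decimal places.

2.547956

r = 2, so 2^r = 4.
Numerator 4*A(h/2) − A(h) = 4*2.5079299071 − 2.3878521968 = 7.6438674316
Divide by 2^2 − 1 = 3.
7.6438674316 ÷ 3 = 2.5479558105
Shift from A(h/2): +0.0400259034.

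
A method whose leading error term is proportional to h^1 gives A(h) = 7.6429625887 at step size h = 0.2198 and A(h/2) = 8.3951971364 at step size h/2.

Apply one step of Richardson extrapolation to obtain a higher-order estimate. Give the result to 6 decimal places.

With r = 1 the leading error scales as h^1, so the weight is 2^1 = 2.
Numerator 2·A(h/2) − A(h) = 2·8.3951971364 − 7.6429625887 = 9.1474316841
(2·8.3951971364 − 7.6429625887)/(2 − 1) = 9.1474316841

9.147432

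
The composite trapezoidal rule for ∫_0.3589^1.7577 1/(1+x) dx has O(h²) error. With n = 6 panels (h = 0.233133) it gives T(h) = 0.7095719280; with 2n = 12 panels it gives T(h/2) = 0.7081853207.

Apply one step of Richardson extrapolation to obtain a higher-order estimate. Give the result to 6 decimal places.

0.707723

r = 2, so 2^r = 4.
Top: 4(0.7081853207) − (0.7095719280) = 2.1231693548
Denominator 4 − 1 = 3.
2.1231693548 ÷ 3 = 0.7077231183
Gap between inputs: 1.387e-03; correction applied: −0.0004622024.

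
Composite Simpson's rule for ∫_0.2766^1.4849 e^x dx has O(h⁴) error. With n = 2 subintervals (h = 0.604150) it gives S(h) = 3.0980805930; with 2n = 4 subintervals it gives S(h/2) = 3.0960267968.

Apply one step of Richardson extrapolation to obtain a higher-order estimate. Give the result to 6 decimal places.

3.095890

Leading term ∝ h^4; use weight 16 = 2^4.
Difference of the inputs: 3.0960267968 − 3.0980805930 = -0.0020537962
Divide by 2^4 − 1 = 15: (-0.0020537962)/15 = -0.0001369197
R = 3.0960267968 − 0.0001369197 = 3.0958898771
Gap between inputs: 2.054e-03; correction applied: −0.0001369197.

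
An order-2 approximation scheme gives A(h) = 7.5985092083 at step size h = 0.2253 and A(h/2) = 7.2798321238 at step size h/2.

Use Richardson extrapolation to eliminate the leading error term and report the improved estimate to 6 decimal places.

Order 2 gives 2^r = 4 and 2^r − 1 = 3.
4×7.2798321238 − 7.5985092083 = 21.5208192869
(4×7.2798321238 − 7.5985092083)/(4 − 1) = 7.1736064290

7.173606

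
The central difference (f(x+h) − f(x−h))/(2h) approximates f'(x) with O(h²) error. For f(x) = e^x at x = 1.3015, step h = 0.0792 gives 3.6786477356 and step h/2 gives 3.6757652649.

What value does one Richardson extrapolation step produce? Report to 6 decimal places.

3.674804

r = 2: numerator weight 4, denominator 3.
4 × 3.6757652649 = 14.7030610596; subtract 3.6786477356 → 11.0244133240
Denominator 4 − 1 = 3.
R = 11.0244133240/3 = 3.6748044413
Correction |R − A(h/2)| = 9.608e-04; gap |A(h/2) − A(h)| = 2.882e-03.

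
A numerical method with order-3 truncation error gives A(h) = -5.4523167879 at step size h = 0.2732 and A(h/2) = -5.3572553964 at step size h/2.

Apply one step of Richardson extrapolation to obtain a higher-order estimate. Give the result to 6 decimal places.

-5.343675

Method order is 3; weight 2^3 = 8.
2^3×A(h/2) = -42.8580431712; minus A(h) gives -37.4057263833.
Divide by 2^3 − 1 = 7.
(-37.4057263833) ÷ 7 = -5.3436751976
Shift from A(h/2): +0.0135801988.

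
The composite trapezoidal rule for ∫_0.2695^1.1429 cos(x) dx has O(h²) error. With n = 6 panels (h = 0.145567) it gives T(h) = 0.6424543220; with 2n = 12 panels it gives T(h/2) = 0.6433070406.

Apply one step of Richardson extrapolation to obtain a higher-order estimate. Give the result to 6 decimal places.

Error is O(h^2); halving h shrinks it by 2^2 = 4.
Numerator 4 × A(h/2) − A(h) = 4 × 0.6433070406 − 0.6424543220 = 1.9307738404
Divide by 2^2 − 1 = 3.
R = 1.9307738404/3 = 0.6435912801

0.643591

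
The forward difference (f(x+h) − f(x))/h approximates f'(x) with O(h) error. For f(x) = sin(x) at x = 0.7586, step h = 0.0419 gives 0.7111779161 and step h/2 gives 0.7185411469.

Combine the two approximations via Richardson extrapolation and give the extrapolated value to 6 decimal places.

The method has order 1: 2^1 = 2.
Weighted: 1.4370822938 − 0.7111779161 = 0.7259043777
0.7259043777 ÷ 1 = 0.7259043777

0.725904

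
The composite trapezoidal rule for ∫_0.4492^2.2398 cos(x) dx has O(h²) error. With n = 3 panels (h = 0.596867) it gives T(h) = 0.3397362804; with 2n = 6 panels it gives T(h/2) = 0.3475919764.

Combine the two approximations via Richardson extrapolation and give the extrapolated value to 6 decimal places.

0.350211

r = 2, so 2^r = 4.
Top: 4(0.3475919764) − (0.3397362804) = 1.0506316252
Divide by 2^2 − 1 = 3.
So the Richardson estimate is 0.3502105417.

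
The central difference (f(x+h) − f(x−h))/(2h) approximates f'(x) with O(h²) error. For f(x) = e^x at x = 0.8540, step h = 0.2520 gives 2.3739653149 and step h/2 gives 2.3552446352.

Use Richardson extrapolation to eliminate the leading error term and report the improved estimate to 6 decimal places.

2.349004

Order 2 gives 2^r = 4 and 2^r − 1 = 3.
Difference of the inputs: 2.3552446352 − 2.3739653149 = -0.0187206797
Correction (A(h/2) − A(h))/(4 − 1) = (-0.0187206797)/3 = -0.0062402266
R = A(h/2) + (A(h/2) − A(h))/3 = 2.3552446352 − 0.0062402266 = 2.3490044086
Correction |R − A(h/2)| = 6.240e-03; gap |A(h/2) − A(h)| = 1.872e-02.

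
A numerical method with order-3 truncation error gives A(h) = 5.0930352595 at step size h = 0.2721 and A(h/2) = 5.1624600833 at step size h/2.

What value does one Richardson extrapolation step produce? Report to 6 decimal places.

Leading term ∝ h^3; use weight 8 = 2^3.
8·5.1624600833 = 41.2996806664; subtract 5.0930352595 → 36.2066454069
(8·5.1624600833 − 5.0930352595)/(8 − 1) = 5.1723779153
Correction |R − A(h/2)| = 9.918e-03; gap |A(h/2) − A(h)| = 6.942e-02.

5.172378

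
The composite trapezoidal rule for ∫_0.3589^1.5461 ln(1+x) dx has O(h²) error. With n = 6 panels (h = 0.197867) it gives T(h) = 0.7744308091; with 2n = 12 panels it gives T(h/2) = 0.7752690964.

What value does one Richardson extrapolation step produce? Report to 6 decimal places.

Method order is 2; weight 2^2 = 4.
4*0.7752690964 − 0.7744308091 = 2.3266455765
Denominator 4 − 1 = 3.
(4*0.7752690964 − 0.7744308091)/(4 − 1) = 0.7755485255

0.775549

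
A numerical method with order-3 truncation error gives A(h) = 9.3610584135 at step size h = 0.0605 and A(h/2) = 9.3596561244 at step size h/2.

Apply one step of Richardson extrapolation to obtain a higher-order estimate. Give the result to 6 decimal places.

9.359456

The method has order 3: 2^3 = 8.
Difference of the inputs: 9.3596561244 − 9.3610584135 = -0.0014022891
Correction (A(h/2) − A(h))/(8 − 1) = (-0.0014022891)/7 = -0.0002003270
R = A(h/2) + (A(h/2) − A(h))/7 = 9.3596561244 − 0.0002003270 = 9.3594557974
Shift from A(h/2): −0.0002003270.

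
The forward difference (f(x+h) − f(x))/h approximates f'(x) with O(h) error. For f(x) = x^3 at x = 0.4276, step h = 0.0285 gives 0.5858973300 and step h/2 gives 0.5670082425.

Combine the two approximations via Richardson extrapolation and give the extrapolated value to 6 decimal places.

0.548119

With r = 1 the leading error scales as h^1, so the weight is 2^1 = 2.
2·0.5670082425 = 1.1340164850; 1.1340164850 − 0.5858973300 = 0.5481191550
0.5481191550 ÷ 1 = 0.5481191550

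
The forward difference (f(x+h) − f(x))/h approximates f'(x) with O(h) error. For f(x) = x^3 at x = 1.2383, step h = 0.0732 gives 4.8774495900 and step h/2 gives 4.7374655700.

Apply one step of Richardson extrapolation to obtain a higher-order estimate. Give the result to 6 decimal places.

4.597482

With r = 1 the leading error scales as h^1, so the weight is 2^1 = 2.
2 × 4.7374655700 = 9.4749311400; subtract 4.8774495900 → 4.5974815500
Denominator 2 − 1 = 1.
Extrapolated: 4.5974815500 / 1 = 4.5974815500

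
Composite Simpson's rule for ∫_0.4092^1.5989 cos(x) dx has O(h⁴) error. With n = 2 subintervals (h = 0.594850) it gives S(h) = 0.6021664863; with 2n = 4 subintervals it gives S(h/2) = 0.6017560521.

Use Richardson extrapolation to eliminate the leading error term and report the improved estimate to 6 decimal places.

0.601729

r = 4, so 2^r = 16.
Top: 16(0.6017560521) − (0.6021664863) = 9.0259303473
Divide by 2^4 − 1 = 15.
Result: 0.6017286898
Gap between inputs: 4.104e-04; correction applied: −0.0000273623.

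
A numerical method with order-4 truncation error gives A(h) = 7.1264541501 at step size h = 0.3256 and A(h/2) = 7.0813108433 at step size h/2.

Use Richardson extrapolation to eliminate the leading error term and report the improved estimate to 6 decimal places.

Leading term ∝ h^4; use weight 16 = 2^4.
16*7.0813108433 − 7.1264541501 = 106.1745193427
Denominator 16 − 1 = 15.
106.1745193427 ÷ 15 = 7.0783012895

7.078301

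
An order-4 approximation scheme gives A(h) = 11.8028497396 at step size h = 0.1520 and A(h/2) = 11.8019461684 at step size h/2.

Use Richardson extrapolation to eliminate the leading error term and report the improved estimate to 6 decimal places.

11.801886

r = 4: numerator weight 16, denominator 15.
A(h/2) − A(h) = 11.8019461684 − 11.8028497396 = -0.0009035712
Correction (A(h/2) − A(h))/(16 − 1) = (-0.0009035712)/15 = -0.0000602381
R = A(h/2) + (A(h/2) − A(h))/15 = 11.8019461684 − 0.0000602381 = 11.8018859303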